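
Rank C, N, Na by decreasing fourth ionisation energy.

Consider each +3 ion: C³⁺ still has 1 valence electron; N³⁺ still has 2 valence electrons; Na³⁺ is already 2 electrons into the core.
Core electrons are held far more tightly than valence electrons, so Na tops the IE_4 order.
Valence configurations: C³⁺ [He]2s¹, N³⁺ [He]2s².
The numbers (kJ/mol): C 6223, N 7475, Na 9543.
Putting it together, IE_4: C < N < Na.

Na > N > C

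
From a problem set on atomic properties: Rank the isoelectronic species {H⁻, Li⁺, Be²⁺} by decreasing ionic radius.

All of these have 2 electrons, so size is governed by nuclear charge alone: the more protons, the stronger the pull on the same electron cloud, and the smaller the ion.
Nuclear charges: Be²⁺ (Z=4), Li⁺ (Z=3), H⁻ (Z=1).
Largest to smallest: H⁻ > Li⁺ > Be²⁺.

H⁻ > Li⁺ > Be²⁺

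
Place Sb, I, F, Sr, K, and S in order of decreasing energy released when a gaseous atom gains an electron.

F, I, S, Sb, K, Sr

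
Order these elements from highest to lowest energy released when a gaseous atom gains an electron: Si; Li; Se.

Li is in period 2, group 1; Si is in period 3, group 14; Se is in period 4, group 16.
Atoms with high Z_eff and room in the valence shell (especially the halogens) have the most exothermic electron affinities.
Neither a single period nor a single group — weigh both effects.
Si > Li: the two effects oppose for this pair; the across-period effect wins (134 vs 60 kJ/mol).
Se > Si: the two effects oppose for this pair; the across-period effect wins (195 vs 134 kJ/mol).
Tabulated electron affinity (kJ/mol): Li 60, Si 134, Se 195.
So from highest to lowest: Se > Si > Li.

Se > Si > Li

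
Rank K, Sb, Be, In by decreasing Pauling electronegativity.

Sb > In > Be > K

Smaller atoms with higher effective nuclear charge are more electronegative.
Here both period and group differ, so the two effects have to be weighed against each other.
Be > K: both effects reinforce here, so Be is clearly the higher of the two.
In > Be: period and group pull opposite ways; the across-period shift dominates (1.78 vs 1.57).
Sb > In: both are in period 5; the period trend gives Sb the larger value.
Approximate values (Pauling): Be 1.57, K 0.82, In 1.78, Sb 2.05.
So from highest to lowest: Sb > In > Be > K.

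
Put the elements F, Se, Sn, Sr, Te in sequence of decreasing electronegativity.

F > Se > Te > Sn > Sr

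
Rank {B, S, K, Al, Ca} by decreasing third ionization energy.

The third ionization energy removes an electron from the +2 ion. For each element: B²⁺ still has 1 valence electron; S²⁺ still has 4 valence electrons; K²⁺ is already 1 electron into the core; Al²⁺ still has 1 valence electron; Ca²⁺ is the bare [Ar] core.
Pulling an electron out of a noble-gas core costs far more than removing a remaining valence electron, so K and Ca sit at the high end of IE_3.
Valence configurations: B²⁺ [He]2s¹, S²⁺ [Ne]3s²3p², Al²⁺ [Ne]3s¹.
Approximate IE_3 values (kJ/mol): B 3660, S 3357, K 4420, Al 2745, Ca 4912.
So the third ionization energies run Al < S < B < K < Ca.

Ca > K > B > S > Al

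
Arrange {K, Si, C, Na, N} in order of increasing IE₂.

The second ionization energy removes an electron from the +1 ion. For each element: K⁺ is the bare [Ar] core; Si⁺ still has 3 valence electrons; C⁺ still has 3 valence electrons; Na⁺ is the bare [Ne] core; N⁺ still has 4 valence electrons.
Core electrons are held far more tightly than valence electrons, so K and Na top the IE_2 order.
Valence configurations: Si⁺ [Ne]3s²3p¹, C⁺ [He]2s²2p¹, N⁺ [He]2s²2p².
The numbers (kJ/mol): K 3052, Si 1577, C 2353, Na 4562, N 2856.
Putting it together, IE_2: Si < C < N < K < Na.

Si < C < N < K < Na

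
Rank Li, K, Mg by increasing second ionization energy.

Mg, K, Li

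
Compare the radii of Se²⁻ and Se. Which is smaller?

Forming Se²⁻ adds 2 electrons to Se. More electron–electron repulsion in the same shell, with unchanged nuclear charge, lets the cloud expand.
An anion is larger than its parent atom: Se²⁻ > Se.

Se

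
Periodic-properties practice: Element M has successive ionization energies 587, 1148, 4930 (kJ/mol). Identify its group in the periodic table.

Look for the largest jump between consecutive ionization energies: IE3/IE2 ≈ 4.3, far larger than any earlier ratio.
That jump marks the point where a core electron is being removed. So the atom has 2 valence electrons.
A main-group element with 2 valence electrons is in group 2.

Group 2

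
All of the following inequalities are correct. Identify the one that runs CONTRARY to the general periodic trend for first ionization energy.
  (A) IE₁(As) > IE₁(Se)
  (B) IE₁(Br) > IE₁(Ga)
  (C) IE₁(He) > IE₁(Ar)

(A)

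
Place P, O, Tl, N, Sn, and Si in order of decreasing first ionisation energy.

Removing the outermost electron gets harder across a period and easier down a group.
These span different periods and groups, so the two trends combine.
Sn > Tl: both effects reinforce here, so Sn is clearly the higher of the two.
Si > Sn: Si sits above Sn in group 14, so the down-group effect alone puts Si higher.
P > Si: P lies to the right of Si in period 3, so the across-period effect alone puts P higher.
O > P: relative to P, both the across-period and down-group shifts push O's first ionization energy up.
N > O: this pair runs against the simple trend — see the exception note.
Note the exception: N has a higher first ionization energy than O, contrary to the simple trend — pairing an electron in O's 2p⁴ costs repulsion energy, so O ionizes more easily than half-filled N (2p³).
Approximate values (kJ/mol): N 1402, O 1314, Si 786, P 1012, Sn 709, Tl 589.
So from highest to lowest: N > O > P > Si > Sn > Tl.

N > O > P > Si > Sn > Tl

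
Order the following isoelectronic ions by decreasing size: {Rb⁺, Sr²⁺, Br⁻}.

Br⁻ > Rb⁺ > Sr²⁺

All of these have 36 electrons, so size is governed by nuclear charge alone: the more protons, the stronger the pull on the same electron cloud, and the smaller the ion.
Nuclear charges: Sr²⁺ (Z=38), Rb⁺ (Z=37), Br⁻ (Z=35).
Largest to smallest: Br⁻ > Rb⁺ > Sr²⁺.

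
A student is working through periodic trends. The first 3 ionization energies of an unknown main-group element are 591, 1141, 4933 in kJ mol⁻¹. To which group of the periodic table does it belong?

Group 2

Look for the largest jump between consecutive ionization energies: IE3/IE2 ≈ 4.3, far larger than any earlier ratio.
That jump marks the point where a core electron is being removed. So the atom has 2 valence electrons.
A main-group element with 2 valence electrons is in group 2.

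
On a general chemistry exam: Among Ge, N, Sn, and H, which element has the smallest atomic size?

Across a period the added protons contract the valence shell; down a group each new principal shell makes the atom larger.
Here both period and group differ, so the two effects have to be weighed against each other.
N > H: period and group pull opposite ways; the down-group shift dominates (71 vs 32 pm).
Ge > N: both effects reinforce here, so Ge is clearly the larger of the two.
Sn > Ge: Sn sits below Ge in group 14, so the down-group effect alone puts Sn larger.
Approximate values (pm): H 32, N 71, Ge 121, Sn 140.
The smallest atomic size among these belongs to H.

H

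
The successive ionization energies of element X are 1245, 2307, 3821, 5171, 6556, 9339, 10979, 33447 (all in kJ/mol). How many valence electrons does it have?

7

Look for the largest jump between consecutive ionization energies: IE8/IE7 ≈ 3.0, far larger than any earlier ratio.
That jump marks the point where a core electron is being removed. So the atom has 7 valence electrons.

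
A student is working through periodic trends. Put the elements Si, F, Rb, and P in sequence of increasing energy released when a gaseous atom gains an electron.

Rb < P < Si < F

EA tends to increase across a period and decrease down a group, though the pattern is less regular than for IE or radius.
Neither a single period nor a single group — weigh both effects.
P > Rb: relative to Rb, both the across-period and down-group shifts push P's electron affinity up.
Si > P: this pair runs against the simple trend — see the exception note.
F > Si: both effects reinforce here, so F is clearly the higher of the two.
Note the exception: Si has a higher electron affinity than P, contrary to the simple trend — adding an electron to P's half-filled 3p³ is unfavourable, so Si (3p²) has the more exothermic EA.
Approximate values (kJ/mol): F 328, Si 134, P 72, Rb 47.
So from lowest to highest: Rb < P < Si < F.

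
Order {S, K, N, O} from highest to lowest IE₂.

O > K > N > S

The second ionization energy removes an electron from the +1 ion. For each element: S⁺ still has 5 valence electrons; K⁺ is the bare [Ar] core; N⁺ still has 4 valence electrons; O⁺ still has 5 valence electrons.
Usually core removal costs more than valence removal, but here the competition is close: a tightly held n=2 valence electron can cost more to remove than an n=3 core electron, so the actual values have to decide it.
Valence configurations: S⁺ [Ne]3s²3p³, N⁺ [He]2s²2p², O⁺ [He]2s²2p³.
The numbers (kJ/mol): S 2252, K 3052, N 2856, O 3388.
Hence IE_2: S < N < K < O.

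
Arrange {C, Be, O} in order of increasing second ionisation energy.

Be < C < O

After 1 electron has been removed, what remains? C⁺ still has 3 valence electrons; Be⁺ still has 1 valence electron; O⁺ still has 5 valence electrons.
All are still removing valence electrons, so compare the +1 ions as you would atoms: IE_2 generally rises across a period (higher Z_eff) and falls down a group (larger shell), subject to the usual subshell exceptions.
Valence configurations: C⁺ [He]2s²2p¹, Be⁺ [He]2s¹, O⁺ [He]2s²2p³.
The numbers (kJ/mol): C 2353, Be 1757, O 3388.
Hence IE_2: Be < C < O.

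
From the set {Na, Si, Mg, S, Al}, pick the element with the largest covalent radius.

Na

Na is in period 3, group 1; Mg is in period 3, group 2; Al is in period 3, group 13; Si is in period 3, group 14; S is in period 3, group 16.
Atomic radius shrinks across a period as nuclear charge pulls the same shell inward, and grows down a group as new shells are added.
All lie in period 3, so atomic radius increases right to left.
The largest covalent radius among these belongs to Na.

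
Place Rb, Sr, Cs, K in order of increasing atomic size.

Sr, K, Rb, Cs

Moving right in a period, electrons are added to the same shell under a stronger nuclear pull, so atoms get smaller; moving down, a new shell is opened and atoms get larger.
Neither a single period nor a single group — weigh both effects.
K > Sr: the two effects oppose for this pair; the across-period effect wins (196 vs 185 pm).
Rb > K: Rb sits below K in group 1, so the down-group effect alone puts Rb larger.
Cs > Rb: Cs sits below Rb in group 1, so the down-group effect alone puts Cs larger.
For reference (pm): K 196, Rb 210, Sr 185, Cs 232.
So from smallest to largest: Sr < K < Rb < Cs.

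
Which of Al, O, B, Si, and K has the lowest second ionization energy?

IE_2 is the cost of taking one more electron from the +1 cation: Al⁺ still has 2 valence electrons; O⁺ still has 5 valence electrons; B⁺ still has 2 valence electrons; Si⁺ still has 3 valence electrons; K⁺ is the bare [Ar] core.
Usually core removal costs more than valence removal, but here the competition is close: a tightly held n=2 valence electron can cost more to remove than an n=3 core electron, so the actual values have to decide it.
Valence configurations: Al⁺ [Ne]3s², O⁺ [He]2s²2p³, B⁺ [He]2s², Si⁺ [Ne]3s²3p¹.
Si⁺ loses a lone 3p electron whereas Al⁺ must break into a filled 3s² pair, so IE_2(Al) > IE_2(Si) even though Si has the higher nuclear charge.
The numbers (kJ/mol): Al 1817, O 3388, B 2427, Si 1577, K 3052.
Putting it together, IE_2: Si < Al < B < K < O.

Si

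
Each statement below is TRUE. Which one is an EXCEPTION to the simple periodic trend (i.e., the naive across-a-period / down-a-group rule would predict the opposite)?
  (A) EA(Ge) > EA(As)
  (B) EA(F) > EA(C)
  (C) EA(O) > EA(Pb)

(A)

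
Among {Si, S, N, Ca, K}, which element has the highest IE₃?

Ca

The third ionization energy removes an electron from the +2 ion. For each element: Si²⁺ still has 2 valence electrons; S²⁺ still has 4 valence electrons; N²⁺ still has 3 valence electrons; Ca²⁺ is the bare [Ar] core; K²⁺ is already 1 electron into the core.
Usually core removal costs more than valence removal, but here the competition is close: a tightly held n=2 valence electron can cost more to remove than an n=3 core electron, so the actual values have to decide it.
Valence configurations: Si²⁺ [Ne]3s², S²⁺ [Ne]3s²3p², N²⁺ [He]2s²2p¹.
The numbers (kJ/mol): Si 3232, S 3357, N 4578, Ca 4912, K 4420.
Overall IE_3 order: Si < S < K < N < Ca.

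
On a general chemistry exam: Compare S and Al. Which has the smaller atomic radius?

S

Al is in period 3, group 13; S is in period 3, group 16.
Radius decreases left→right (rising Z_eff, same n) and increases top→bottom (higher n).
All lie in period 3, so atomic radius increases right to left.
So S has the smaller atomic radius (S < Al).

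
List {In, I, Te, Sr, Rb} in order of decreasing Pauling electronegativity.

I > Te > In > Sr > Rb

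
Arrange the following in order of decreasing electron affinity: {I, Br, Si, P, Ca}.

Br, I, Si, P, Ca

Si is in period 3, group 14; P is in period 3, group 15; Ca is in period 4, group 2; Br is in period 4, group 17; I is in period 5, group 17.
Electron affinity generally becomes more exothermic across a period toward the halogens and less exothermic down a group.
These span different periods and groups, so the two trends combine.
P > Ca: relative to Ca, both the across-period and down-group shifts push P's electron affinity up.
Si > P: this pair runs against the simple trend — see the exception note.
I > Si: period and group pull opposite ways; the across-period shift dominates (295 vs 134 kJ/mol).
Br > I: Br sits above I in group 17, so the down-group effect alone puts Br higher.
Note the exception: Si has a higher electron affinity than P, contrary to the simple trend — adding an electron to P's half-filled 3p³ is unfavourable, so Si (3p²) has the more exothermic EA.
Tabulated electron affinity (kJ/mol): Si 134, P 72, Ca 2, Br 325, I 295.
So from highest to lowest: Br > I > Si > P > Ca.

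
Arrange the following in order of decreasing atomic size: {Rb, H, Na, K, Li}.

Rb > K > Na > Li > H

Radius decreases left→right (rising Z_eff, same n) and increases top→bottom (higher n).
All are in group 1, so atomic radius increases down the group.
So from largest to smallest: Rb > K > Na > Li > H.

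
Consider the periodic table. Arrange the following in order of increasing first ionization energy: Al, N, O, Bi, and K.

N is in period 2, group 15; O is in period 2, group 16; Al is in period 3, group 13; K is in period 4, group 1; Bi is in period 6, group 15.
Removing the outermost electron gets harder across a period and easier down a group.
These span different periods and groups, so the two trends combine.
Al > K: both effects reinforce here, so Al is clearly the higher of the two.
Bi > Al: period and group pull opposite ways; the across-period shift dominates (703 vs 578 kJ/mol).
O > Bi: both effects reinforce here, so O is clearly the higher of the two.
N > O: this pair runs against the simple trend — see the exception note.
Note the exception: N has a higher first ionization energy than O, contrary to the simple trend — pairing an electron in O's 2p⁴ costs repulsion energy, so O ionizes more easily than half-filled N (2p³).
Tabulated first ionization energy (kJ/mol): N 1402, O 1314, Al 578, K 419, Bi 703.
So from lowest to highest: K < Al < Bi < O < N.

K, Al, Bi, O, N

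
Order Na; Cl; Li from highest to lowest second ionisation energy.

The second ionization energy removes an electron from the +1 ion. For each element: Na⁺ is the bare [Ne] core; Cl⁺ still has 6 valence electrons; Li⁺ is the bare [He] core.
Breaking into a closed-shell core is much more expensive than removing a leftover valence electron — Na and Li have the largest IE_2 here.
Approximate IE_2 values (kJ/mol): Na 4562, Cl 2298, Li 7298.
Putting it together, IE_2: Cl < Na < Li.

Li > Na > Cl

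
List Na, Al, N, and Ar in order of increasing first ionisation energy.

Removing the outermost electron gets harder across a period and easier down a group.
These span different periods and groups, so the two trends combine.
Al > Na: Al lies to the right of Na in period 3, so the across-period effect alone puts Al higher.
N > Al: both effects reinforce here, so N is clearly the higher of the two.
Ar > N: period and group pull opposite ways; the across-period shift dominates (1521 vs 1402 kJ/mol).
For reference (kJ/mol): N 1402, Na 496, Al 578, Ar 1521.
So from lowest to highest: Na < Al < N < Ar.

Na, Al, N, Ar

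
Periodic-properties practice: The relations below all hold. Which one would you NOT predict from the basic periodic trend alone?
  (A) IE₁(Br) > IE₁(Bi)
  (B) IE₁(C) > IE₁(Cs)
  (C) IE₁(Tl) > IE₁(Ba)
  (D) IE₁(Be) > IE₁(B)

The general trend: IE₁ increases across a period and decreases down a group.
(A) Br (period 4, group 17) vs Bi (period 6, group 15): the stated order agrees with the simple trend.
(B) C (period 2, group 14) vs Cs (period 6, group 1): the stated order agrees with the simple trend.
(C) Tl (period 6, group 13) vs Ba (period 6, group 2): the stated order agrees with the simple trend.
(D) Be (period 2, group 2) vs B (period 2, group 13): the stated order contradicts the simple trend.
The exception is (D): removing B's lone 2p electron is easier than breaking Be's filled 2s².

(D)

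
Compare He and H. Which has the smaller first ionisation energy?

H

H is in period 1, group 1; He is in period 1, group 18.
Across a period the outer electron is held more tightly (higher IE₁); down a group it sits in a higher shell, more shielded, and comes off more easily.
All lie in period 1, so first ionization energy increases left to right.
So H has the smaller first ionisation energy (H < He).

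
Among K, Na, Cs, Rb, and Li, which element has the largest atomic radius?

Atomic radius shrinks across a period as nuclear charge pulls the same shell inward, and grows down a group as new shells are added.
All are in group 1, so atomic radius increases down the group.
The largest atomic radius among these belongs to Cs.

Cs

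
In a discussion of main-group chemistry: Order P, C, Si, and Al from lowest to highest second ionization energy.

Si < Al < P < C

After 1 electron has been removed, what remains? P⁺ still has 4 valence electrons; C⁺ still has 3 valence electrons; Si⁺ still has 3 valence electrons; Al⁺ still has 2 valence electrons.
All are still removing valence electrons, so compare the +1 ions as you would atoms: IE_2 generally rises across a period (higher Z_eff) and falls down a group (larger shell), subject to the usual subshell exceptions.
Valence configurations: P⁺ [Ne]3s²3p², C⁺ [He]2s²2p¹, Si⁺ [Ne]3s²3p¹, Al⁺ [Ne]3s².
Si⁺ loses a lone 3p electron whereas Al⁺ must break into a filled 3s² pair, so IE_2(Al) > IE_2(Si) even though Si has the higher nuclear charge.
The numbers (kJ/mol): P 1907, C 2353, Si 1577, Al 1817.
Putting it together, IE_2: Si < Al < P < C.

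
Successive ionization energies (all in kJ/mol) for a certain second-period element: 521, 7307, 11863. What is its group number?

Look for the largest jump between consecutive ionization energies: IE2/IE1 ≈ 14.0, far larger than any earlier ratio.
That jump marks the point where a core electron is being removed. So the atom has 1 valence electron.
A main-group element with 1 valence electron is in group 1.

Group 1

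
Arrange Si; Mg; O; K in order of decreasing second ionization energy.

After 1 electron has been removed, what remains? Si⁺ still has 3 valence electrons; Mg⁺ still has 1 valence electron; O⁺ still has 5 valence electrons; K⁺ is the bare [Ar] core.
Usually core removal costs more than valence removal, but here the competition is close: a tightly held n=2 valence electron can cost more to remove than an n=3 core electron, so the actual values have to decide it.
Valence configurations: Si⁺ [Ne]3s²3p¹, Mg⁺ [Ne]3s¹, O⁺ [He]2s²2p³.
Tabulated IE_2 (kJ/mol): Si 1577, Mg 1451, O 3388, K 3052.
So the second ionization energies run Mg < Si < K < O.

O > K > Si > Mg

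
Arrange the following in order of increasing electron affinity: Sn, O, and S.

O is in period 2, group 16; S is in period 3, group 16; Sn is in period 5, group 14.
Electron affinity generally becomes more exothermic across a period toward the halogens and less exothermic down a group.
Neither a single period nor a single group — weigh both effects.
O > Sn: both effects reinforce here, so O is clearly the higher of the two.
S > O: this pair runs against the simple trend — see the exception note.
Note the exception: S has a higher electron affinity than O, contrary to the simple trend — the compact 2p subshell of O repels the added electron more than S's larger 3p does.
Tabulated electron affinity (kJ/mol): O 141, S 200, Sn 107.
So from lowest to highest: Sn < O < S.

Sn < O < S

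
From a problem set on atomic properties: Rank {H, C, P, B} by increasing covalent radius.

H < C < B < P

Moving right in a period, electrons are added to the same shell under a stronger nuclear pull, so atoms get smaller; moving down, a new shell is opened and atoms get larger.
These span different periods and groups, so the two trends combine.
C > H: the two effects oppose for this pair; the down-group effect wins (75 vs 32 pm).
B > C: both are in period 2; the period trend gives B the larger value.
P > B: period and group pull opposite ways; the down-group shift dominates (111 vs 85 pm).
For reference (pm): H 32, B 85, C 75, P 111.
So from smallest to largest: H < C < B < P.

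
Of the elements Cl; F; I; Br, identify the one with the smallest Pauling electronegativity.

I

F is in period 2, group 17; Cl is in period 3, group 17; Br is in period 4, group 17; I is in period 5, group 17.
Atoms toward the upper right of the periodic table pull bonding electrons most strongly.
All are in group 17, so electronegativity increases up the group.
The smallest Pauling electronegativity among these belongs to I.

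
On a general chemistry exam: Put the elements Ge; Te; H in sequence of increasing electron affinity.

Adding an electron releases more energy for atoms nearer the top right (short of the noble gases).
These span different periods and groups, so the two trends combine.
Ge > H: period and group pull opposite ways; the across-period shift dominates (119 vs 73 kJ/mol).
Te > Ge: the two effects oppose for this pair; the across-period effect wins (190 vs 119 kJ/mol).
Approximate values (kJ/mol): H 73, Ge 119, Te 190.
So from lowest to highest: H < Ge < Te.

H, Ge, Te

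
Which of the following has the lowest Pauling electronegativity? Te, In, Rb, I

Smaller atoms with higher effective nuclear charge are more electronegative.
All lie in period 5, so electronegativity increases left to right.
The lowest Pauling electronegativity among these belongs to Rb.

Rb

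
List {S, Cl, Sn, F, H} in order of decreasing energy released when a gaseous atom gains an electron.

Cl > F > S > Sn > H

H is in period 1, group 1; F is in period 2, group 17; S is in period 3, group 16; Cl is in period 3, group 17; Sn is in period 5, group 14.
Electron affinity generally becomes more exothermic across a period toward the halogens and less exothermic down a group.
These span different periods and groups, so the two trends combine.
Sn > H: the two effects oppose for this pair; the across-period effect wins (107 vs 73 kJ/mol).
S > Sn: both effects reinforce here, so S is clearly the higher of the two.
F > S: both effects reinforce here, so F is clearly the higher of the two.
Cl > F: this pair runs against the simple trend — see the exception note.
Note the exception: Cl has a higher electron affinity than F, contrary to the simple trend — F's small 2p subshell makes the incoming electron feel strong e⁻–e⁻ repulsion, so Cl actually releases more energy on gaining an electron.
For reference (kJ/mol): H 73, F 328, S 200, Cl 349, Sn 107.
So from highest to lowest: Cl > F > S > Sn > H.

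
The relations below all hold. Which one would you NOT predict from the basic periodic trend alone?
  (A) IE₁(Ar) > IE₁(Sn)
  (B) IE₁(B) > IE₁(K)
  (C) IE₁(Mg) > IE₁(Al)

(C)

The general trend: first ionization energy increases across a period and decreases down a group.
(A) Ar (period 3, group 18) vs Sn (period 5, group 14): the stated order agrees with the simple trend.
(B) B (period 2, group 13) vs K (period 4, group 1): the stated order agrees with the simple trend.
(C) Mg (period 3, group 2) vs Al (period 3, group 13): the stated order contradicts the simple trend.
The exception is (C): Al's single 3p electron is easier to remove than one from Mg's filled 3s².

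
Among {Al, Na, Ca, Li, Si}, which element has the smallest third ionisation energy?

Al

Consider each +2 ion: Al²⁺ still has 1 valence electron; Na²⁺ is already 1 electron into the core; Ca²⁺ is the bare [Ar] core; Li²⁺ is already 1 electron into the core; Si²⁺ still has 2 valence electrons.
Pulling an electron out of a noble-gas core costs far more than removing a remaining valence electron, so Ca, Na and Li sit at the high end of IE_3.
Valence configurations: Al²⁺ [Ne]3s¹, Si²⁺ [Ne]3s².
The numbers (kJ/mol): Al 2745, Na 6910, Ca 4912, Li 11815, Si 3232.
So the third ionization energies run Al < Si < Ca < Na < Li.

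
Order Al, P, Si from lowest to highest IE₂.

Si, Al, P

IE_2 is the cost of taking one more electron from the +1 cation: Al⁺ still has 2 valence electrons; P⁺ still has 4 valence electrons; Si⁺ still has 3 valence electrons.
All are still removing valence electrons, so compare the +1 ions as you would atoms: IE_2 generally rises across a period (higher Z_eff) and falls down a group (larger shell), subject to the usual subshell exceptions.
Valence configurations: Al⁺ [Ne]3s², P⁺ [Ne]3s²3p², Si⁺ [Ne]3s²3p¹.
Si⁺ loses a lone 3p electron whereas Al⁺ must break into a filled 3s² pair, so IE_2(Al) > IE_2(Si) even though Si has the higher nuclear charge.
The numbers (kJ/mol): Al 1817, P 1907, Si 1577.
Hence IE_2: Si < Al < P.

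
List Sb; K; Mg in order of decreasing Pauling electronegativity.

Sb > Mg > K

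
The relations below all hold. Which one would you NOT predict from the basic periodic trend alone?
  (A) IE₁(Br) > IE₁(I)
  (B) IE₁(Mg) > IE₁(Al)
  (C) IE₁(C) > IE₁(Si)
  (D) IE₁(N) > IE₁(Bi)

(B)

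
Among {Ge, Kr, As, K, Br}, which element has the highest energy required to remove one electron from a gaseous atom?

Kr

K is in period 4, group 1; Ge is in period 4, group 14; As is in period 4, group 15; Br is in period 4, group 17; Kr is in period 4, group 18.
First ionization energy rises across a period (greater Z_eff holds electrons more tightly) and falls down a group (valence electrons are farther from the nucleus).
All lie in period 4, so first ionization energy increases left to right.
The highest energy required to remove one electron from a gaseous atom among these belongs to Kr.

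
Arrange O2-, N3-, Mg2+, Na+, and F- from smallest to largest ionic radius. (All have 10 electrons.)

Mg2+, Na+, F-, O2-, N3-

All of these have 10 electrons, so size is governed by nuclear charge alone: the more protons, the stronger the pull on the same electron cloud, and the smaller the ion.
Nuclear charges: Mg2+ (Z=12), Na+ (Z=11), F- (Z=9), O2- (Z=8), N3- (Z=7).
Smallest to largest: Mg2+ < Na+ < F- < O2- < N3-.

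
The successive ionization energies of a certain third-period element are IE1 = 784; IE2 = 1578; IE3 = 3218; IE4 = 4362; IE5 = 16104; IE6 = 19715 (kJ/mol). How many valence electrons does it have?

4

Look for the largest jump between consecutive ionization energies: IE5/IE4 ≈ 3.7, far larger than any earlier ratio.
That jump marks the point where a core electron is being removed. So the atom has 4 valence electrons.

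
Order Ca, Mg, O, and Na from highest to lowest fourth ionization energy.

The fourth ionization energy removes an electron from the +3 ion. For each element: Ca³⁺ is already 1 electron into the core; Mg³⁺ is already 1 electron into the core; O³⁺ still has 3 valence electrons; Na³⁺ is already 2 electrons into the core.
Usually core removal costs more than valence removal, but here the competition is close: a tightly held n=2 valence electron can cost more to remove than an n=3 core electron, so the actual values have to decide it.
Approximate IE_4 values (kJ/mol): Ca 6491, Mg 10543, O 7469, Na 9543.
Putting it together, IE_4: Ca < O < Na < Mg.

Mg, Na, O, Ca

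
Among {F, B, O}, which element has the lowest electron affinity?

B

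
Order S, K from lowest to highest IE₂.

Consider each +1 ion: S⁺ still has 5 valence electrons; K⁺ is the bare [Ar] core.
Core electrons are held far more tightly than valence electrons, so K tops the IE_2 order.
Approximate IE_2 values (kJ/mol): S 2252, K 3052.
Overall IE_2 order: S < K.

S < K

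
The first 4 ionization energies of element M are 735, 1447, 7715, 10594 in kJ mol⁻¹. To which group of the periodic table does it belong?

Group 2

Look for the largest jump between consecutive ionization energies: IE3/IE2 ≈ 5.3, far larger than any earlier ratio.
That jump marks the point where a core electron is being removed. So the atom has 2 valence electrons.
A main-group element with 2 valence electrons is in group 2.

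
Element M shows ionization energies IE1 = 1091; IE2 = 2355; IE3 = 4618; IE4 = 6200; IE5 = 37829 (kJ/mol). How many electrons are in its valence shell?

4

Look for the largest jump between consecutive ionization energies: IE5/IE4 ≈ 6.1, far larger than any earlier ratio.
That jump marks the point where a core electron is being removed. So the atom has 4 valence electrons.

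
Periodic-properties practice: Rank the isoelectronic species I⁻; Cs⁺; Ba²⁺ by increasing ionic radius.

All of these have 54 electrons, so size is governed by nuclear charge alone: the more protons, the stronger the pull on the same electron cloud, and the smaller the ion.
Nuclear charges: Ba²⁺ (Z=56), Cs⁺ (Z=55), I⁻ (Z=53).
Smallest to largest: Ba²⁺ < Cs⁺ < I⁻.

Ba²⁺ < Cs⁺ < I⁻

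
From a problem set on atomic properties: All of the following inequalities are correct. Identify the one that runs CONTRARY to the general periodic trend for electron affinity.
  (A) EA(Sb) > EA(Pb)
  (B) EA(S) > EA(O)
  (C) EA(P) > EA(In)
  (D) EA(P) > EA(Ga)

The general trend: electron affinity increases across a period and decreases down a group.
(A) Sb (period 5, group 15) vs Pb (period 6, group 14): the stated order agrees with the simple trend.
(B) S (period 3, group 16) vs O (period 2, group 16): the stated order contradicts the simple trend.
(C) P (period 3, group 15) vs In (period 5, group 13): the stated order agrees with the simple trend.
(D) P (period 3, group 15) vs Ga (period 4, group 13): the stated order agrees with the simple trend.
The exception is (B): the compact 2p subshell of O repels the added electron more than S's larger 3p does.

(B)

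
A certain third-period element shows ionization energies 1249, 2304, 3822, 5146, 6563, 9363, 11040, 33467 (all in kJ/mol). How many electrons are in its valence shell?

7

Look for the largest jump between consecutive ionization energies: IE8/IE7 ≈ 3.0, far larger than any earlier ratio.
That jump marks the point where a core electron is being removed. So the atom has 7 valence electrons.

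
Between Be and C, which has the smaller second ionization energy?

Be

IE_2 is the cost of taking one more electron from the +1 cation: Be⁺ still has 1 valence electron; C⁺ still has 3 valence electrons.
All are still removing valence electrons, so compare the +1 ions as you would atoms: IE_2 generally rises across a period (higher Z_eff) and falls down a group (larger shell), subject to the usual subshell exceptions.
Valence configurations: Be⁺ [He]2s¹, C⁺ [He]2s²2p¹.
Tabulated IE_2 (kJ/mol): Be 1757, C 2353.
So the second ionization energies run Be < C.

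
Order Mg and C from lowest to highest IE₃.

C < Mg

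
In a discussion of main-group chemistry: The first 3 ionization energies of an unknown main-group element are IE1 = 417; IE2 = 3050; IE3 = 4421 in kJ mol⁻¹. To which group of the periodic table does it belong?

Group 1

Look for the largest jump between consecutive ionization energies: IE2/IE1 ≈ 7.3, far larger than any earlier ratio.
That jump marks the point where a core electron is being removed. So the atom has 1 valence electron.
A main-group element with 1 valence electron is in group 1.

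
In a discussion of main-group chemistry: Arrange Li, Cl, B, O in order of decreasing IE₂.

Li > O > B > Cl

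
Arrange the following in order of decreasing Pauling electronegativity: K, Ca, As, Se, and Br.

K is in period 4, group 1; Ca is in period 4, group 2; As is in period 4, group 15; Se is in period 4, group 16; Br is in period 4, group 17.
Atoms toward the upper right of the periodic table pull bonding electrons most strongly.
All lie in period 4, so electronegativity increases left to right.
So from highest to lowest: Br > Se > As > Ca > K.

Br > Se > As > Ca > K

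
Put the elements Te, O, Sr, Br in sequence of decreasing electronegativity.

Electronegativity increases across a period and decreases down a group, tracking effective nuclear charge and atomic size.
Here both period and group differ, so the two effects have to be weighed against each other.
Te > Sr: both are in period 5; the period trend gives Te the larger value.
Br > Te: both effects reinforce here, so Br is clearly the higher of the two.
O > Br: period and group pull opposite ways; the down-group shift dominates (3.44 vs 2.96).
Approximate values (Pauling): O 3.44, Br 2.96, Sr 0.95, Te 2.10.
So from highest to lowest: O > Br > Te > Sr.

O > Br > Te > Sr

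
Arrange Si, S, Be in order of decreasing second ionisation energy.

S > Be > Si

IE_2 is the cost of taking one more electron from the +1 cation: Si⁺ still has 3 valence electrons; S⁺ still has 5 valence electrons; Be⁺ still has 1 valence electron.
All are still removing valence electrons, so compare the +1 ions as you would atoms: IE_2 generally rises across a period (higher Z_eff) and falls down a group (larger shell), subject to the usual subshell exceptions.
Valence configurations: Si⁺ [Ne]3s²3p¹, S⁺ [Ne]3s²3p³, Be⁺ [He]2s¹.
Approximate IE_2 values (kJ/mol): Si 1577, S 2252, Be 1757.
Hence IE_2: Si < Be < S.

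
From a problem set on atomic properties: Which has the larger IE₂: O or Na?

Na

Consider each +1 ion: O⁺ still has 5 valence electrons; Na⁺ is the bare [Ne] core.
Core electrons are held far more tightly than valence electrons, so Na tops the IE_2 order.
Approximate IE_2 values (kJ/mol): O 3388, Na 4562.
So the second ionization energies run O < Na.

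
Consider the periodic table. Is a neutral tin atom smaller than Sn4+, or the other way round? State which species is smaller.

Forming Sn4+ removes 4 electrons from Sn. Fewer electrons for the same nuclear charge means less shielding and a higher Z_eff on the remaining electrons.
A cation is smaller than its parent atom: Sn4+ < Sn.

Sn4+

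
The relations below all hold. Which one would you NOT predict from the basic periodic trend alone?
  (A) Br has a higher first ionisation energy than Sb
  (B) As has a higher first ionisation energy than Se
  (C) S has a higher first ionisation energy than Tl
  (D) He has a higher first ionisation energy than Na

(B)

The general trend: first ionisation energy increases across a period and decreases down a group.
(A) Br (period 4, group 17) vs Sb (period 5, group 15): the stated order agrees with the simple trend.
(B) As (period 4, group 15) vs Se (period 4, group 16): the stated order contradicts the simple trend.
(C) S (period 3, group 16) vs Tl (period 6, group 13): the stated order agrees with the simple trend.
(D) He (period 1, group 18) vs Na (period 3, group 1): the stated order agrees with the simple trend.
The exception is (B): Se (4p⁴) ionizes more easily than half-filled As (4p³).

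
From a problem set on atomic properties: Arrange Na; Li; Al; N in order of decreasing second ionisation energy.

Li > Na > N > Al

The second ionization energy removes an electron from the +1 ion. For each element: Na⁺ is the bare [Ne] core; Li⁺ is the bare [He] core; Al⁺ still has 2 valence electrons; N⁺ still has 4 valence electrons.
Core electrons are held far more tightly than valence electrons, so Na and Li top the IE_2 order.
Valence configurations: Al⁺ [Ne]3s², N⁺ [He]2s²2p².
The numbers (kJ/mol): Na 4562, Li 7298, Al 1817, N 2856.
So the second ionization energies run Al < N < Na < Li.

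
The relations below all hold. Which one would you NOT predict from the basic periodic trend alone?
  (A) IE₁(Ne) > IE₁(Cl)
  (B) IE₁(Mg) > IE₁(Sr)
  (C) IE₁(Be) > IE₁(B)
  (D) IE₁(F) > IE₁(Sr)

(C)

The general trend: first ionization energy increases across a period and decreases down a group.
(A) Ne (period 2, group 18) vs Cl (period 3, group 17): the stated order agrees with the simple trend.
(B) Mg (period 3, group 2) vs Sr (period 5, group 2): the stated order agrees with the simple trend.
(C) Be (period 2, group 2) vs B (period 2, group 13): the stated order contradicts the simple trend.
(D) F (period 2, group 17) vs Sr (period 5, group 2): the stated order agrees with the simple trend.
The exception is (C): removing B's lone 2p electron is easier than breaking Be's filled 2s².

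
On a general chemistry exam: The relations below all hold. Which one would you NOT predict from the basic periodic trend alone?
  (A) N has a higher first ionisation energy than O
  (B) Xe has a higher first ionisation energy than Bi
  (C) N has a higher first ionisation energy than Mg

(A)

The general trend: first ionisation energy increases across a period and decreases down a group.
(A) N (period 2, group 15) vs O (period 2, group 16): the stated order contradicts the simple trend.
(B) Xe (period 5, group 18) vs Bi (period 6, group 15): the stated order agrees with the simple trend.
(C) N (period 2, group 15) vs Mg (period 3, group 2): the stated order agrees with the simple trend.
The exception is (A): pairing an electron in O's 2p⁴ costs repulsion energy, so O ionizes more easily than half-filled N (2p³).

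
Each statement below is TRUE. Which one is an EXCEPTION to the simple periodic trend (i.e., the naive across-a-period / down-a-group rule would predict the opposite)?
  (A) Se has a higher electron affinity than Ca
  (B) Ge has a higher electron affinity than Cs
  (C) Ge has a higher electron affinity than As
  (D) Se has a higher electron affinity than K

(C)

The general trend: electron affinity increases across a period and decreases down a group.
(A) Se (period 4, group 16) vs Ca (period 4, group 2): the stated order agrees with the simple trend.
(B) Ge (period 4, group 14) vs Cs (period 6, group 1): the stated order agrees with the simple trend.
(C) Ge (period 4, group 14) vs As (period 4, group 15): the stated order contradicts the simple trend.
(D) Se (period 4, group 16) vs K (period 4, group 1): the stated order agrees with the simple trend.
The exception is (C): adding an electron to As's half-filled 4p³ is unfavourable, so Ge (4p²) has the more exothermic EA.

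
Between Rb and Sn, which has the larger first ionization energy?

Rb is in period 5, group 1; Sn is in period 5, group 14.
Across a period the outer electron is held more tightly (higher IE₁); down a group it sits in a higher shell, more shielded, and comes off more easily.
All lie in period 5, so first ionization energy increases left to right.
So Sn has the larger first ionization energy (Sn > Rb).

Sn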